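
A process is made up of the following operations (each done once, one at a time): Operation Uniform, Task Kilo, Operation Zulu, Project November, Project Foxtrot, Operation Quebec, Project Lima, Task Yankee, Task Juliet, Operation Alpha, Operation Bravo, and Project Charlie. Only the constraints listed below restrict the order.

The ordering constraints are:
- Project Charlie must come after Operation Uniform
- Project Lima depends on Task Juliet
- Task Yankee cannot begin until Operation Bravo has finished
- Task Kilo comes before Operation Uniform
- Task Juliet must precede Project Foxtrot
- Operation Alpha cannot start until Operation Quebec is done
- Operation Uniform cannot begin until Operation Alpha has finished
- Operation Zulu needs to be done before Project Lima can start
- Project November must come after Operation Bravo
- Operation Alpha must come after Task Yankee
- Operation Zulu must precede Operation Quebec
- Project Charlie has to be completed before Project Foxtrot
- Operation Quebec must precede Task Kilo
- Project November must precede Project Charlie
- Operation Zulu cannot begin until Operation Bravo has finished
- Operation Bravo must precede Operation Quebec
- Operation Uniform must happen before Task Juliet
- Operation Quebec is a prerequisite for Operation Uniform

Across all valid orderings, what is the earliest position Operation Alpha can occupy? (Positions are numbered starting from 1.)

5

Every operation that must precede Operation Alpha has to come before it. Tracing all chains that end at Operation Alpha, those operations are: Operation Zulu, Operation Quebec, Task Yankee, Operation Bravo — 4 in total.
With 4 mandatory predecessors, the earliest Operation Alpha can sit is position 4+1 = 5, and placing just those 4 first achieves it.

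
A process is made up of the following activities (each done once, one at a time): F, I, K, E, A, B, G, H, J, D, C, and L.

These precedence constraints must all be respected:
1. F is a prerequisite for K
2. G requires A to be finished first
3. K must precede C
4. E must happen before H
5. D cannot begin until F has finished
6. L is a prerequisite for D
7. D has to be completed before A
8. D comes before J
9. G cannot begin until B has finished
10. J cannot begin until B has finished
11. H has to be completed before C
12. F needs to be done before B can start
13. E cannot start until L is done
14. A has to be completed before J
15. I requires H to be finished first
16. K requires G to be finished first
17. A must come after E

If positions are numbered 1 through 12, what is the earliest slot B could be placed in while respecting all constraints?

The only activity forced before B (directly or transitively) is F.
So at minimum 1 activity comes before B, putting B no earlier than position 2. That position is achievable by scheduling exactly that predecessor first.

2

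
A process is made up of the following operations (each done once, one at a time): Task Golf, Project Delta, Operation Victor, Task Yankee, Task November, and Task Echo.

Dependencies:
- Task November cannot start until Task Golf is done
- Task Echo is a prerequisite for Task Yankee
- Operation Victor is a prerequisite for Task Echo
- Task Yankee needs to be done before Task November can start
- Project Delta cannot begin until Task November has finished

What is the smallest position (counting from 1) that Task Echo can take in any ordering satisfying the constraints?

Working backwards through the constraints from Task Echo, its only required predecessor is Operation Victor.
With 1 mandatory predecessor, the earliest Task Echo can sit is position 1+1 = 2, and placing just that one first achieves it.

2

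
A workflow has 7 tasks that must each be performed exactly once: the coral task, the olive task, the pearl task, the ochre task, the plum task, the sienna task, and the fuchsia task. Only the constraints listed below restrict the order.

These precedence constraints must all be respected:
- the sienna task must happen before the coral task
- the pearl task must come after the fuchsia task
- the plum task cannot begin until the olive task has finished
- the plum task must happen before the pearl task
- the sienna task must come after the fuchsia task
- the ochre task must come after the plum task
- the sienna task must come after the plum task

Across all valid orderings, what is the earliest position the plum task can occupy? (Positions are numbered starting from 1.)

Working backwards through the constraints from the plum task, its only required predecessor is the olive task.
With 1 mandatory predecessor, the earliest the plum task can sit is position 1+1 = 2, and placing just that one first achieves it.

2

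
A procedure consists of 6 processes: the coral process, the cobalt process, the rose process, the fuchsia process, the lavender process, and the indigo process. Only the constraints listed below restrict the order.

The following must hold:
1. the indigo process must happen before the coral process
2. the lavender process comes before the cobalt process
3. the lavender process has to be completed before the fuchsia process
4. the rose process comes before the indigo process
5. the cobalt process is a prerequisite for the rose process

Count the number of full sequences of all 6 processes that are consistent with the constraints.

5

Only the lavender process has no prerequisites, so it must go first.
Systematically extending each partial ordering one process at a time and counting, there are 5 complete orderings.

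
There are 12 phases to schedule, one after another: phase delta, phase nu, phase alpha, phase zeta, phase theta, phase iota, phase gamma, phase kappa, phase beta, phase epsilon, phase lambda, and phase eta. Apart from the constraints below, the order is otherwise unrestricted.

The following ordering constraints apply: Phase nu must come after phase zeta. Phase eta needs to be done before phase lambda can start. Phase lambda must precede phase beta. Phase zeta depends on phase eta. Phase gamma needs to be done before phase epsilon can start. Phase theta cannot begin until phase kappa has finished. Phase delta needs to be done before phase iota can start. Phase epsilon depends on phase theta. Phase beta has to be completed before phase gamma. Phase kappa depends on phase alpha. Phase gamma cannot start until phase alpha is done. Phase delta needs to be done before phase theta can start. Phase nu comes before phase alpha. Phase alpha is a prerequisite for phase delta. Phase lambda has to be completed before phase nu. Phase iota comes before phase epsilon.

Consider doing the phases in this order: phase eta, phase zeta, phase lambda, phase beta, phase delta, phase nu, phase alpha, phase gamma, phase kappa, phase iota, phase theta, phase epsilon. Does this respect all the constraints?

Here phase alpha comes after phase delta.
Since phase alpha is required before phase delta, the ordering is invalid.

No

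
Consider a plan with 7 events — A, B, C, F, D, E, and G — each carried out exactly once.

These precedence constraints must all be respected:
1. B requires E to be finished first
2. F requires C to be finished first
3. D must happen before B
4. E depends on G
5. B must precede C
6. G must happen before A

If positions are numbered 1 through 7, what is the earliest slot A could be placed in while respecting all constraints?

Working backwards through the constraints from A, its only required predecessor is G.
So at minimum 1 event comes before A, putting A no earlier than position 2. That position is achievable by scheduling exactly that predecessor first.

2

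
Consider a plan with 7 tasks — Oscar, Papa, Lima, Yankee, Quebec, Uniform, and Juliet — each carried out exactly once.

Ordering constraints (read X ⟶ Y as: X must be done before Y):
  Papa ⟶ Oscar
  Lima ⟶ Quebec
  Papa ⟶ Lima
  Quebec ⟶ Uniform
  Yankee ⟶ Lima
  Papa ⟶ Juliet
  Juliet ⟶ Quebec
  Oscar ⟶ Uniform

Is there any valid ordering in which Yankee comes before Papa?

No chain of constraints runs from Papa to Yankee, so Papa is not required to come first.
That means at least one valid schedule has Yankee before Papa.

Yes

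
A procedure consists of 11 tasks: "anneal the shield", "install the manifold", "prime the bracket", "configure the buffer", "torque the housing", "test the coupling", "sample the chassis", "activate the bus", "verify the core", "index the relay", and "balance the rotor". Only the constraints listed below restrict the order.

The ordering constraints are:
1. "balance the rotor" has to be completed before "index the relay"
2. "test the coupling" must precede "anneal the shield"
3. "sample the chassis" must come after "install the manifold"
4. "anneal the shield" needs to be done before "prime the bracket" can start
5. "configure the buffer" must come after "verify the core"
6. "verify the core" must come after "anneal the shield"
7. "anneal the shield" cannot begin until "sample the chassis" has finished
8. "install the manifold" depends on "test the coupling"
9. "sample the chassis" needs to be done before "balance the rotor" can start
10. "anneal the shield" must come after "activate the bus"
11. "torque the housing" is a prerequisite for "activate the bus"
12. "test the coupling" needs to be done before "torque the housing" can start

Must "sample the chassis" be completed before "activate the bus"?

No chain of constraints connects "sample the chassis" to "activate the bus" in either direction.
A valid ordering placing "activate the bus" before "sample the chassis" exists, so the answer is no.

No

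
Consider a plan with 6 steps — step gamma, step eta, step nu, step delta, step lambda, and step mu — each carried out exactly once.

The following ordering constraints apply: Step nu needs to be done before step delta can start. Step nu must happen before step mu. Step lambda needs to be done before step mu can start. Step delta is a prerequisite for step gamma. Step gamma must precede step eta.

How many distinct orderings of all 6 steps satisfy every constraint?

14

The steps with no prerequisites are step nu, step lambda; any of them can be placed first.
Counting all ways to extend the partial order to a total order gives 14.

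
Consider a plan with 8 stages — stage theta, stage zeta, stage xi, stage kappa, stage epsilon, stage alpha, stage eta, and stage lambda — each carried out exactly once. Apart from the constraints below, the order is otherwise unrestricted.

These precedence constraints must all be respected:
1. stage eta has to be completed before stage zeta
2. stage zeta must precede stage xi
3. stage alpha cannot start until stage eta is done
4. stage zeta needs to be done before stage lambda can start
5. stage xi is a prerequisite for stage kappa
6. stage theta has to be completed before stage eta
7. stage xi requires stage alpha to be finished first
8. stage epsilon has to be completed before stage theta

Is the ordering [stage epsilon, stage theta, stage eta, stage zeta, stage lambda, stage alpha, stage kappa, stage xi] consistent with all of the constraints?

No

In the proposed order, stage kappa appears before stage xi.
But one of the constraints requires stage xi before stage kappa, so this ordering violates it.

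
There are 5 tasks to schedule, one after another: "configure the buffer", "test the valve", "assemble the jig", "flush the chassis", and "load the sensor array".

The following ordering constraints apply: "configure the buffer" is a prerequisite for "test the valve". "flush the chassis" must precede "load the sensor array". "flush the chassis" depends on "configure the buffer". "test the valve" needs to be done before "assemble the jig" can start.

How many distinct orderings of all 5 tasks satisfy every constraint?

"configure the buffer" is the only task with nothing required before it, so every ordering starts there.
Systematically extending each partial ordering one task at a time and counting, there are 6 complete orderings.

6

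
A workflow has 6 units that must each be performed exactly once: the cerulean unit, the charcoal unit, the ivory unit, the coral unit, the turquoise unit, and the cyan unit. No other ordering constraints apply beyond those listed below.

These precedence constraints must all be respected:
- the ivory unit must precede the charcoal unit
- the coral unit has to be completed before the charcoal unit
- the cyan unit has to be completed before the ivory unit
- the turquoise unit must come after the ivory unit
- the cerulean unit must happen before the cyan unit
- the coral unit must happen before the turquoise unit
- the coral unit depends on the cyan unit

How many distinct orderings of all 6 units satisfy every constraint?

Only the cerulean unit has no prerequisites, so it must go first.
Systematically extending each partial ordering one unit at a time and counting, there are 4 complete orderings.

4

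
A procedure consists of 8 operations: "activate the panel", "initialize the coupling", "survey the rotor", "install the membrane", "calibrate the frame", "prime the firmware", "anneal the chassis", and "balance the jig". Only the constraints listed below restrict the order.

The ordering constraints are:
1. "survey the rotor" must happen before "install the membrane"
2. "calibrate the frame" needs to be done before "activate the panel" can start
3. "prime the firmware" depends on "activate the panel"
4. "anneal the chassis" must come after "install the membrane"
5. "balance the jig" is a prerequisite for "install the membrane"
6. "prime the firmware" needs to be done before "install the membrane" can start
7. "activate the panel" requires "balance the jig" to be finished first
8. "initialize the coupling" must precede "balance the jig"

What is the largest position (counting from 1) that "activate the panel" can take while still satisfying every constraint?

5

Every operation that must follow "activate the panel" has to come after it. Tracing all chains starting from "activate the panel", those operations are: "install the membrane", "prime the firmware", "anneal the chassis" — 3 in total.
So at least 3 operations follow "activate the panel", putting "activate the panel" no later than position 5. That position is achievable by scheduling everything else first.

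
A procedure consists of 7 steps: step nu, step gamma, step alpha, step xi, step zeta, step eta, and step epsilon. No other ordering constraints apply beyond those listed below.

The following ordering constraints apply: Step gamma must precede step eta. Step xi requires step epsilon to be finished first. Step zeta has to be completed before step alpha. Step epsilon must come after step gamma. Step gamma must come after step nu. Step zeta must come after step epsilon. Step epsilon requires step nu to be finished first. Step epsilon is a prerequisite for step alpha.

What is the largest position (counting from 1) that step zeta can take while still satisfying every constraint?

Following the constraints forward from step zeta, its only required successor is step alpha.
With 1 mandatory successor out of 7 steps total, the latest slot for step zeta is 7−1 = 6, and it's reachable by doing all non-successors before step zeta.

6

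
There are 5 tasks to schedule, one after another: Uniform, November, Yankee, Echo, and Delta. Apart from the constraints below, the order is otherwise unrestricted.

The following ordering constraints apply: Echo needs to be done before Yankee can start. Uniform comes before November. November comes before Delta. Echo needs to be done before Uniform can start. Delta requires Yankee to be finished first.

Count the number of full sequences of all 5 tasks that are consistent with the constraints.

3

Only Echo has no prerequisites, so it must go first.
Systematically extending each partial ordering one task at a time and counting, there are 3 complete orderings.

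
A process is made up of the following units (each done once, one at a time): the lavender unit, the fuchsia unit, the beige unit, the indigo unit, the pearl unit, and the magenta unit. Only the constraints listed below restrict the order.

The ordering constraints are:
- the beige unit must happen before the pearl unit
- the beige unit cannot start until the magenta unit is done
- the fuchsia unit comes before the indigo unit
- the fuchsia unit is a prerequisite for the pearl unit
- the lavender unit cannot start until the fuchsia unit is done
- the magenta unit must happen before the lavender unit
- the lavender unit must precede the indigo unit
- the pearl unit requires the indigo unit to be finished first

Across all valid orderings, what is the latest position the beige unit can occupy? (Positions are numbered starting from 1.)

Following the constraints forward from the beige unit, its only required successor is the pearl unit.
With 1 mandatory successor out of 6 units total, the latest slot for the beige unit is 6−1 = 5, and it's reachable by doing all non-successors before the beige unit.

5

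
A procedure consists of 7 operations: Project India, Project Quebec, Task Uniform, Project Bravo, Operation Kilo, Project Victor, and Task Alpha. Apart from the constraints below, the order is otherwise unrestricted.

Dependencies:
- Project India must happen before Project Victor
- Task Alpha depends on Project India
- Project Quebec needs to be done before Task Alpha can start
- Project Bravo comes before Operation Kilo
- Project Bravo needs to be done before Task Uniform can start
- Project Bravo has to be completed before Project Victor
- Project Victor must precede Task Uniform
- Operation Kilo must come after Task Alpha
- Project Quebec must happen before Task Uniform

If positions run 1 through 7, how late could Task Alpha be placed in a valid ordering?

The only operation forced after Task Alpha (directly or by a chain) is Operation Kilo.
So at least 1 operation follows Task Alpha, putting Task Alpha no later than position 6. That position is achievable by scheduling everything else first.

6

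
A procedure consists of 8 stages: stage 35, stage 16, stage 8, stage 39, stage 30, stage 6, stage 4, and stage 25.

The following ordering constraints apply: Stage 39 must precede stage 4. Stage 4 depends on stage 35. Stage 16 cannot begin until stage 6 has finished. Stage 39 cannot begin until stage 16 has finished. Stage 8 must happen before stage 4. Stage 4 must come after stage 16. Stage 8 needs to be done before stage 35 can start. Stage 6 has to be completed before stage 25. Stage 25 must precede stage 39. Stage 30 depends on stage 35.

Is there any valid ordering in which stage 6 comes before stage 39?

The constraints force stage 6 before stage 39, so yes — every valid ordering has stage 6 earlier.

Yes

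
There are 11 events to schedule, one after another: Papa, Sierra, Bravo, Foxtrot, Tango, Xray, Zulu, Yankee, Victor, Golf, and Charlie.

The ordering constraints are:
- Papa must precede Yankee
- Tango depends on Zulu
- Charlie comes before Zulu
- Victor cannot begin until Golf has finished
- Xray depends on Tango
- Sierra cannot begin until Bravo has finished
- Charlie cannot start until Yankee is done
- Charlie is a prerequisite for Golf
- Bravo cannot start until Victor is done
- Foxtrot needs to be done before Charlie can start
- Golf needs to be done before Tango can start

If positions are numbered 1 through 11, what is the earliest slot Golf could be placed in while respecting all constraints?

The events that are forced before Golf, directly or transitively, are Papa, Foxtrot, Yankee, Charlie. That's 4 events.
So at minimum 4 events come before Golf, putting Golf no earlier than position 5. That position is achievable by scheduling exactly those predecessors first.

5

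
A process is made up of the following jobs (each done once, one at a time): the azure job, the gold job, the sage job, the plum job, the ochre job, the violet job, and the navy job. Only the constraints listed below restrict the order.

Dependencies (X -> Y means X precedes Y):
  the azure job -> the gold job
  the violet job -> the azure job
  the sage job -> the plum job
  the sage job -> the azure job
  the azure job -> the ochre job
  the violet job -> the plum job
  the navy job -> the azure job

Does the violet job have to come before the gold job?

There is a constraint chain the violet job → the azure job → the gold job.
Hence the violet job necessarily comes before the gold job.

Yes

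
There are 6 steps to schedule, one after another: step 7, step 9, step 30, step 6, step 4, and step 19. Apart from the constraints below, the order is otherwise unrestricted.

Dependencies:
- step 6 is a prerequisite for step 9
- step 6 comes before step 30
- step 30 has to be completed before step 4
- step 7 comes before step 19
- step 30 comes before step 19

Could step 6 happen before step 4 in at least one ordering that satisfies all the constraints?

Yes

Every valid ordering already has step 6 before step 4 (the constraints require it), so in particular at least one does.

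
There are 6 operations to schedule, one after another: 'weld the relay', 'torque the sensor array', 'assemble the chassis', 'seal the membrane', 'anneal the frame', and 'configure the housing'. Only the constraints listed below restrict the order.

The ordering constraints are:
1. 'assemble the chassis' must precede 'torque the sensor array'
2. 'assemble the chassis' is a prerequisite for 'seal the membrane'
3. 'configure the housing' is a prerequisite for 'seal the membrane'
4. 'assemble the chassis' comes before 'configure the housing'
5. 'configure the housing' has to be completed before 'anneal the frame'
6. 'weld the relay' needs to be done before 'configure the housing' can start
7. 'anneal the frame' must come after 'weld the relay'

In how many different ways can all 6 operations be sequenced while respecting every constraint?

18

2 operations have no prerequisites ('weld the relay', 'assemble the chassis'), so any of them could come first.
Counting all ways to extend the partial order to a total order gives 18.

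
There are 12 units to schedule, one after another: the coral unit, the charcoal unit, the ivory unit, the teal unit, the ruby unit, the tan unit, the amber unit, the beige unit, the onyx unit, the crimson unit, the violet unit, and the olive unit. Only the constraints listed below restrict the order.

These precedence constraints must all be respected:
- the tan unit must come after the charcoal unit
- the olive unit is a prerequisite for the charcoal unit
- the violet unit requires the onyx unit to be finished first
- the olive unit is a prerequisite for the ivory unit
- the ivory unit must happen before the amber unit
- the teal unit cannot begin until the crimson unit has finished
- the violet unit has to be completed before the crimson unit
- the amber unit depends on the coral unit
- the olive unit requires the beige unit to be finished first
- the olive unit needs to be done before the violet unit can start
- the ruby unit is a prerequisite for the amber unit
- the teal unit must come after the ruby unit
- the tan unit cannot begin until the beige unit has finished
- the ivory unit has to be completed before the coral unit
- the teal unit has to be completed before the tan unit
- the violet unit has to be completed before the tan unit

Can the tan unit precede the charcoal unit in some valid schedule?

There is a dependency chain the charcoal unit → the tan unit, so the tan unit always comes after the charcoal unit.
Hence the tan unit can never be scheduled before the charcoal unit.

No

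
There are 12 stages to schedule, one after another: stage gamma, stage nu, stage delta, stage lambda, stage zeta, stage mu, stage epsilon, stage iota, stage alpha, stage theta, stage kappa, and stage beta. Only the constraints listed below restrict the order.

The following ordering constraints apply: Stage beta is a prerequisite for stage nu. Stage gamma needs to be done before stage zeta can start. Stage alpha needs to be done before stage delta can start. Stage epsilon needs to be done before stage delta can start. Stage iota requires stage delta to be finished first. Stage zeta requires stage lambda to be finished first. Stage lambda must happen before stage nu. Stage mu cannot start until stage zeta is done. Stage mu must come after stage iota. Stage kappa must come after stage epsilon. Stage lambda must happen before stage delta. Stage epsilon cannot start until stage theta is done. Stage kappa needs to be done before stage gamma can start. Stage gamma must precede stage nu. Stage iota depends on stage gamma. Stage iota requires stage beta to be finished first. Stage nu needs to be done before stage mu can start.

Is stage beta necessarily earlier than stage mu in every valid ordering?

Yes

Following the dependencies: stage beta → stage nu → stage mu.
Hence stage beta necessarily comes before stage mu.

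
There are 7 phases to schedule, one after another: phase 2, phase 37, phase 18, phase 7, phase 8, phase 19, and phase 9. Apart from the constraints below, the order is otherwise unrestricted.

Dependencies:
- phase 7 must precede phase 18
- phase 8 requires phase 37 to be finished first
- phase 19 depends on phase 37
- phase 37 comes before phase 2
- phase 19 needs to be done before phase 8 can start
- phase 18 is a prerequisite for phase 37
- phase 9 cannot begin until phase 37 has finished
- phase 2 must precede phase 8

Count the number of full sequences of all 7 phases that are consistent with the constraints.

Only phase 7 has no prerequisites, so it must go first.
Counting all ways to extend the partial order to a total order gives 8.

8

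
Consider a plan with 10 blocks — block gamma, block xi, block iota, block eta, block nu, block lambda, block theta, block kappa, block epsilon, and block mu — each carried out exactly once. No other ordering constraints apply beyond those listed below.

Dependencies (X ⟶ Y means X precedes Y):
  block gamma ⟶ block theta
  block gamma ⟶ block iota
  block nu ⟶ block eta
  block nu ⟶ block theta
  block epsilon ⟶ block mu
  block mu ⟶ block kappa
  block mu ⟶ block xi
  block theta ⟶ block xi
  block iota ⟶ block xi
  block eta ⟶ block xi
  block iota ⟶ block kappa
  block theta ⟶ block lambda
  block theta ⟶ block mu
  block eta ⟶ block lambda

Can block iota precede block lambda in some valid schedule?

Yes

No chain of constraints runs from block lambda to block iota, so block lambda is not required to come first.
That means at least one valid schedule has block iota before block lambda.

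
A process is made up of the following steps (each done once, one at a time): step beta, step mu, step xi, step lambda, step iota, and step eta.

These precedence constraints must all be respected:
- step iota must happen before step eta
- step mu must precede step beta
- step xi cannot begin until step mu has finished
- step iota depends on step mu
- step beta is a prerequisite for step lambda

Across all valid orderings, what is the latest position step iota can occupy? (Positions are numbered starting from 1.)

5

Following the constraints forward from step iota, its only required successor is step eta.
With 1 mandatory successor out of 6 steps total, the latest slot for step iota is 6−1 = 5, and it's reachable by doing all non-successors before step iota.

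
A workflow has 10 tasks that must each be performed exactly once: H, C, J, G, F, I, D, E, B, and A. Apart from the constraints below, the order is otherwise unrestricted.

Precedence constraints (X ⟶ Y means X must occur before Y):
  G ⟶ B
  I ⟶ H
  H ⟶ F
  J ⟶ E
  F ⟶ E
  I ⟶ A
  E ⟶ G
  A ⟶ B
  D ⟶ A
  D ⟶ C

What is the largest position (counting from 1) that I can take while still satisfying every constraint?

4

The tasks that are forced after I, directly or by a chain of constraints, are H, G, F, E, B, A. That's 6 tasks.
So at least 6 tasks follow I, putting I no later than position 4. That position is achievable by scheduling everything else first.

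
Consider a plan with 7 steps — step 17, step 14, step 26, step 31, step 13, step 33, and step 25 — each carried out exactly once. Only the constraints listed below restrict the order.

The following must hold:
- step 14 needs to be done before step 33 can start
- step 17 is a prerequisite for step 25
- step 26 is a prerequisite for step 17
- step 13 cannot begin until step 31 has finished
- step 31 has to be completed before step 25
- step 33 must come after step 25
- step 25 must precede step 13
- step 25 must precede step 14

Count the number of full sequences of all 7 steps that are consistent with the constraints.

2 steps have no prerequisites (step 26, step 31), so any of them could come first.
Systematically extending each partial ordering one step at a time and counting, there are 9 complete orderings.

9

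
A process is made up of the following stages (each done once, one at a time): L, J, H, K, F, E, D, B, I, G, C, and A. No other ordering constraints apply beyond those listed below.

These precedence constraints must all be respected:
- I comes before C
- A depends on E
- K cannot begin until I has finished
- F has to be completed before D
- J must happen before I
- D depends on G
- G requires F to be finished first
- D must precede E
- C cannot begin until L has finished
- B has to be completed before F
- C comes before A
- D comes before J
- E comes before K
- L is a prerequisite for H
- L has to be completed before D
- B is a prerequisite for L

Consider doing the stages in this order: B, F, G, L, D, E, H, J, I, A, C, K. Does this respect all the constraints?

No

Here C comes after A.
That contradicts the constraint that C must precede A.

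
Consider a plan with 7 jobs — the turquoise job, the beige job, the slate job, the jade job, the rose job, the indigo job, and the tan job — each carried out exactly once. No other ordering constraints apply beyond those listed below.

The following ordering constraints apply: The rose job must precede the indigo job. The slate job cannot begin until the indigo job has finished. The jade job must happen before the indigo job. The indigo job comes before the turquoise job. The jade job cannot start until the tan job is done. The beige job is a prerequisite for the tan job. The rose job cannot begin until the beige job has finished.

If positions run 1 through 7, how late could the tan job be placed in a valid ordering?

3

Every job that must follow the tan job has to come after it. Tracing all chains starting from the tan job, those jobs are: the turquoise job, the slate job, the jade job, the indigo job — 4 in total.
So at least 4 jobs follow the tan job, putting the tan job no later than position 3. That position is achievable by scheduling everything else first.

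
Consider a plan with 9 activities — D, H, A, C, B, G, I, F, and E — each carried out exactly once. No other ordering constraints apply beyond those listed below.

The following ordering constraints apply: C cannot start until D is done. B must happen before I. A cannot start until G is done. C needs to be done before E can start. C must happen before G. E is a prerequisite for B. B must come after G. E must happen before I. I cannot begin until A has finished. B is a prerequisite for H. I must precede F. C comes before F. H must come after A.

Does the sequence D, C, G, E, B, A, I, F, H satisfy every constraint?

Yes

Going through the constraints one by one, each required predecessor appears earlier in the sequence than its dependent — e.g. C (position 2) is before F (position 8), as required.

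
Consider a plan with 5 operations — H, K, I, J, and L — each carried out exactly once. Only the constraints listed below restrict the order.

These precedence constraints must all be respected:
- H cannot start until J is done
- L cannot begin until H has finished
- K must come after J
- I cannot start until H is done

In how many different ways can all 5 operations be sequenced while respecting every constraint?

Only J has no prerequisites, so it must go first.
Systematically extending each partial ordering one operation at a time and counting, there are 8 complete orderings.

8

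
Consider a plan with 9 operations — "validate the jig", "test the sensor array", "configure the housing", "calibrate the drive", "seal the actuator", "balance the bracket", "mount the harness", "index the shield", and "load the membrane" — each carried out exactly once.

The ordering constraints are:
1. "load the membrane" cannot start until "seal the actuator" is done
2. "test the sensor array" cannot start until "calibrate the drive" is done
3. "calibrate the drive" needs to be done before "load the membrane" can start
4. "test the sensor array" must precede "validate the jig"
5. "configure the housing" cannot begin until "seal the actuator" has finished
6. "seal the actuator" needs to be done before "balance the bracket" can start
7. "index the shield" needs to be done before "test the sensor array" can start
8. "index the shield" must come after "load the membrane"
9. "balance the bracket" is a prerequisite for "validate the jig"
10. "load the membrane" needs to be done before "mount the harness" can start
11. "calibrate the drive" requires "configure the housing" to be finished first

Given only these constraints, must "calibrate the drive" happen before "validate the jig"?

Yes

There is a constraint chain "calibrate the drive" → "test the sensor array" → "validate the jig".
So "calibrate the drive" must precede "validate the jig" in any valid ordering.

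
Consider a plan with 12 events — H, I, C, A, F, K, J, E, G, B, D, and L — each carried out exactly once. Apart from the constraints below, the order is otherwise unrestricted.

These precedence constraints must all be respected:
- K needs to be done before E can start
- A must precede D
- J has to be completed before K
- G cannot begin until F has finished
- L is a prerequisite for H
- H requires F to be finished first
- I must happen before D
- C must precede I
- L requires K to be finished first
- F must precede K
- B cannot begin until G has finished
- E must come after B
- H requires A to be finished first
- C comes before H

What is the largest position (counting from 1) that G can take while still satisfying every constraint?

Every event that must follow G has to come after it. Tracing all chains starting from G, those events are: E, B — 2 in total.
With 2 mandatory successors out of 12 events total, the latest slot for G is 12−2 = 10, and it's reachable by doing all non-successors before G.

10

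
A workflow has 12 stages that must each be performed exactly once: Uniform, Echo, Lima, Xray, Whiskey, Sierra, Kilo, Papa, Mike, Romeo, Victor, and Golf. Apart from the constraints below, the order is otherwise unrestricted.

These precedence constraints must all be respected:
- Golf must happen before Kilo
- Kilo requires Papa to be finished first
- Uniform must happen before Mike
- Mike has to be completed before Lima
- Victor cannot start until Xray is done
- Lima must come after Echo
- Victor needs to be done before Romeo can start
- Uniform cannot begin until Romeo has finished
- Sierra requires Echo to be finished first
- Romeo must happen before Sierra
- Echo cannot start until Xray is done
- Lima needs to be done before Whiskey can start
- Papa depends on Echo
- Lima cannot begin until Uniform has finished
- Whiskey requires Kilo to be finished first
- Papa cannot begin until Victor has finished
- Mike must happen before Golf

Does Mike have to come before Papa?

Nothing in the constraints links Mike and Papa; they are unordered relative to each other.
So Mike can come before Papa or after — it is not forced.

No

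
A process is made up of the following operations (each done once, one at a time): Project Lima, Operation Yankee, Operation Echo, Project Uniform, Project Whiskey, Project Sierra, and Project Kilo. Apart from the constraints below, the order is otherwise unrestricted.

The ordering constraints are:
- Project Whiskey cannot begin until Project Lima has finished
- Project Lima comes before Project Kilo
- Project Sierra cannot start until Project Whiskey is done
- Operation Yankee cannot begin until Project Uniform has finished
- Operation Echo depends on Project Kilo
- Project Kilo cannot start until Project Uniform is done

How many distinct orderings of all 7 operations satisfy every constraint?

81

The operations with no prerequisites are Project Lima, Project Uniform; any of them can be placed first.
Counting all ways to extend the partial order to a total order gives 81.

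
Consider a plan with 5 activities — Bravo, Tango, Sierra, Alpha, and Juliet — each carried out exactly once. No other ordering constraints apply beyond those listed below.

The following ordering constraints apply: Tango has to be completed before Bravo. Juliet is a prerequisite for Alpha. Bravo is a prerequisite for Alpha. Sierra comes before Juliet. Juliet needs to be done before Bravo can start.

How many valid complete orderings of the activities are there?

3

The activities with no prerequisites are Tango, Sierra; any of them can be placed first.
Systematically extending each partial ordering one activity at a time and counting, there are 3 complete orderings.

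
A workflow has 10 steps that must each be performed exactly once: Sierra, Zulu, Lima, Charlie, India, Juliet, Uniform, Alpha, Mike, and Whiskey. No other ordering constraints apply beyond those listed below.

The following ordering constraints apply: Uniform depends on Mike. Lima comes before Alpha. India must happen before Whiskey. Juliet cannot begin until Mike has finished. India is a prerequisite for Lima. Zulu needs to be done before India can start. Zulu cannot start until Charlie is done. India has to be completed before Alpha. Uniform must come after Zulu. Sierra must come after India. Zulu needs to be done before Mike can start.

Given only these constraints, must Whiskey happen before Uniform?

No

Nothing in the constraints links Whiskey and Uniform; they are unordered relative to each other.
There exist valid orderings with Uniform before Whiskey, so Whiskey is not required to come first.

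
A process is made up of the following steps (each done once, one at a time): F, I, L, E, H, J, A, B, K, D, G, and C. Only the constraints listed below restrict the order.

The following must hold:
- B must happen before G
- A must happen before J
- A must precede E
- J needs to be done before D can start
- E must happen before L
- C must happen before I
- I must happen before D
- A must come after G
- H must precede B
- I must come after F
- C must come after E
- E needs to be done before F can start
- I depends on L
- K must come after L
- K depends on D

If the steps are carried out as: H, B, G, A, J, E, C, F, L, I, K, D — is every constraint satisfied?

No

Here D comes after K.
But one of the constraints requires D before K, so this ordering violates it.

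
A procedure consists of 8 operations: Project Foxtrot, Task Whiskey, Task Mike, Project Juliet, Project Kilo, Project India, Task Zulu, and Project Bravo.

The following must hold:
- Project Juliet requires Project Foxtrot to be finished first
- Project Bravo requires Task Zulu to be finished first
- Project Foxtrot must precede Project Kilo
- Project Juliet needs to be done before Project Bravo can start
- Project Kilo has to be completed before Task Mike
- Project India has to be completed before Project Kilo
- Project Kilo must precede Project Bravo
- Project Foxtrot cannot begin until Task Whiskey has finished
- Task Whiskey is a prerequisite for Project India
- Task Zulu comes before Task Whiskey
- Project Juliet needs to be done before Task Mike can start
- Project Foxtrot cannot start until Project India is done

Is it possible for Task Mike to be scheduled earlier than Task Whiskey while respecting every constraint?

No

Following Task Whiskey → Project Foxtrot → Project Juliet → Task Mike, Task Whiskey must precede Task Mike in every valid ordering.
Hence Task Mike can never be scheduled before Task Whiskey.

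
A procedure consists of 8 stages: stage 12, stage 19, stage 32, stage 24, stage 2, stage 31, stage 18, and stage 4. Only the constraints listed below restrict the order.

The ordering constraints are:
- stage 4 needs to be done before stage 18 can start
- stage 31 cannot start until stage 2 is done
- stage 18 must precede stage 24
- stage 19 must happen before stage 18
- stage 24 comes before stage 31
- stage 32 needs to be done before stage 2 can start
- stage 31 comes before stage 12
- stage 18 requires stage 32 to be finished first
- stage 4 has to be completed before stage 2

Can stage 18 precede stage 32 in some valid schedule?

There is a dependency chain stage 32 → stage 18, so stage 18 always comes after stage 32.
Hence stage 18 can never be scheduled before stage 32.

No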